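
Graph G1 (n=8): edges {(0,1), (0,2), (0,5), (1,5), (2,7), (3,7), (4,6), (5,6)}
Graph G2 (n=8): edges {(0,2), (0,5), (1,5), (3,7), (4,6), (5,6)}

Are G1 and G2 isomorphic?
No, not isomorphic

The graphs are NOT isomorphic.

Counting edges: G1 has 8 edge(s); G2 has 6 edge(s).
Edge count is an isomorphism invariant (a bijection on vertices induces a bijection on edges), so differing edge counts rule out isomorphism.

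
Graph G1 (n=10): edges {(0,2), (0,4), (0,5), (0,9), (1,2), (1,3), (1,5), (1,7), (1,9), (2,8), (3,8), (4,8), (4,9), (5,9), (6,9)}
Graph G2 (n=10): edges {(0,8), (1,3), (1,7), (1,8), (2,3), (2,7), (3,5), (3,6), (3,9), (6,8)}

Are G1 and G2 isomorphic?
No, not isomorphic

The graphs are NOT isomorphic.

Connected components of G1: 1 component(s) with vertex sets [[0, 1, 2, 3, 4, 5, 6, 7, 8, 9]], sizes [10].
Connected components of G2: 2 component(s) with vertex sets [[4], [0, 1, 2, 3, 5, 6, 7, 8, 9]], sizes [1, 9].
The number of connected components (and the multiset of component sizes) is an isomorphism invariant — an isomorphism maps each component of G1 bijectively onto a component of G2. Since G1 has 1 component(s) and G2 has 2, they cannot be isomorphic.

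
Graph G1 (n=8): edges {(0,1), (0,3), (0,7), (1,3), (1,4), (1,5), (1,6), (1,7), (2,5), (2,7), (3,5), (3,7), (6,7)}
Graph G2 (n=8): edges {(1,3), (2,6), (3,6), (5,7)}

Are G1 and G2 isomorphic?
No, not isomorphic

The graphs are NOT isomorphic.

Connected components of G1: 1 component(s) with vertex sets [[0, 1, 2, 3, 4, 5, 6, 7]], sizes [8].
Connected components of G2: 4 component(s) with vertex sets [[0], [4], [5, 7], [1, 2, 3, 6]], sizes [1, 1, 2, 4].
The number of connected components (and the multiset of component sizes) is an isomorphism invariant — an isomorphism maps each component of G1 bijectively onto a component of G2. Since G1 has 1 component(s) and G2 has 4, they cannot be isomorphic.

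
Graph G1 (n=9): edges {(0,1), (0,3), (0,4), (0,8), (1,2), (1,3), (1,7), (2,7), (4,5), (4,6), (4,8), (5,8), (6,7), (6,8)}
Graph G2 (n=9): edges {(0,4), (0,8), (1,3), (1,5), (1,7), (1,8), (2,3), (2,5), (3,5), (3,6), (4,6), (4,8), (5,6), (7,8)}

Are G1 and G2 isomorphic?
Yes, isomorphic

The graphs are isomorphic.
One valid mapping φ: V(G1) → V(G2): 0→1, 1→8, 2→0, 3→7, 4→3, 5→2, 6→6, 7→4, 8→5

Verify φ preserves adjacency — for each edge of G1, its image is an edge of G2:
  (0,1) → (φ(0),φ(1)) = (1,8) ∈ E(G2) ✓
  (0,3) → (φ(0),φ(3)) = (1,7) ∈ E(G2) ✓
  (0,4) → (φ(0),φ(4)) = (1,3) ∈ E(G2) ✓
  (0,8) → (φ(0),φ(8)) = (1,5) ∈ E(G2) ✓
  (1,2) → (φ(1),φ(2)) = (0,8) ∈ E(G2) ✓
  (1,3) → (φ(1),φ(3)) = (7,8) ∈ E(G2) ✓
  (1,7) → (φ(1),φ(7)) = (4,8) ∈ E(G2) ✓
  (2,7) → (φ(2),φ(7)) = (0,4) ∈ E(G2) ✓
  (4,5) → (φ(4),φ(5)) = (2,3) ∈ E(G2) ✓
  (4,6) → (φ(4),φ(6)) = (3,6) ∈ E(G2) ✓
  (4,8) → (φ(4),φ(8)) = (3,5) ∈ E(G2) ✓
  (5,8) → (φ(5),φ(8)) = (2,5) ∈ E(G2) ✓
  (6,7) → (φ(6),φ(7)) = (4,6) ∈ E(G2) ✓
  (6,8) → (φ(6),φ(8)) = (5,6) ∈ E(G2) ✓
All 14 edges of G1 map to edges of G2, and |E(G1)| = |E(G2)| = 14, so φ is a bijection on edges as well as vertices. Hence G1 ≅ G2.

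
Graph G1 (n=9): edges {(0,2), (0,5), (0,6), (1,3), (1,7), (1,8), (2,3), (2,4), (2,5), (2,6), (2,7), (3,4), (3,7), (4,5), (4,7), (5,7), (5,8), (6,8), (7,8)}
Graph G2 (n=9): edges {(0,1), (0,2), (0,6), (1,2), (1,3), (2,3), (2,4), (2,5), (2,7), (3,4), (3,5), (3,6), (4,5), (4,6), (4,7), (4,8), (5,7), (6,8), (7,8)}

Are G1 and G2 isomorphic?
Yes, isomorphic

The graphs are isomorphic.
One valid mapping φ: V(G1) → V(G2): 0→1, 1→8, 2→2, 3→7, 4→5, 5→3, 6→0, 7→4, 8→6

Verify φ preserves adjacency — for each edge of G1, its image is an edge of G2:
  (0,2) → (φ(0),φ(2)) = (1,2) ∈ E(G2) ✓
  (0,5) → (φ(0),φ(5)) = (1,3) ∈ E(G2) ✓
  (0,6) → (φ(0),φ(6)) = (0,1) ∈ E(G2) ✓
  (1,3) → (φ(1),φ(3)) = (7,8) ∈ E(G2) ✓
  (1,7) → (φ(1),φ(7)) = (4,8) ∈ E(G2) ✓
  (1,8) → (φ(1),φ(8)) = (6,8) ∈ E(G2) ✓
  (2,3) → (φ(2),φ(3)) = (2,7) ∈ E(G2) ✓
  (2,4) → (φ(2),φ(4)) = (2,5) ∈ E(G2) ✓
  (2,5) → (φ(2),φ(5)) = (2,3) ∈ E(G2) ✓
  (2,6) → (φ(2),φ(6)) = (0,2) ∈ E(G2) ✓
  (2,7) → (φ(2),φ(7)) = (2,4) ∈ E(G2) ✓
  (3,4) → (φ(3),φ(4)) = (5,7) ∈ E(G2) ✓
  (3,7) → (φ(3),φ(7)) = (4,7) ∈ E(G2) ✓
  (4,5) → (φ(4),φ(5)) = (3,5) ∈ E(G2) ✓
  (4,7) → (φ(4),φ(7)) = (4,5) ∈ E(G2) ✓
  (5,7) → (φ(5),φ(7)) = (3,4) ∈ E(G2) ✓
  (5,8) → (φ(5),φ(8)) = (3,6) ∈ E(G2) ✓
  (6,8) → (φ(6),φ(8)) = (0,6) ∈ E(G2) ✓
  (7,8) → (φ(7),φ(8)) = (4,6) ∈ E(G2) ✓
All 19 edges of G1 map to edges of G2, and |E(G1)| = |E(G2)| = 19, so φ is a bijection on edges as well as vertices. Hence G1 ≅ G2.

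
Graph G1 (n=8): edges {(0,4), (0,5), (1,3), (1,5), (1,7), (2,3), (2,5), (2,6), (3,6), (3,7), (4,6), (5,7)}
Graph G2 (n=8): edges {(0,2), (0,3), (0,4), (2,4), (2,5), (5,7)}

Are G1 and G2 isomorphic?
No, not isomorphic

The graphs are NOT isomorphic.

Connected components of G1: 1 component(s) with vertex sets [[0, 1, 2, 3, 4, 5, 6, 7]], sizes [8].
Connected components of G2: 3 component(s) with vertex sets [[1], [6], [0, 2, 3, 4, 5, 7]], sizes [1, 1, 6].
The number of connected components (and the multiset of component sizes) is an isomorphism invariant — an isomorphism maps each component of G1 bijectively onto a component of G2. Since G1 has 1 component(s) and G2 has 3, they cannot be isomorphic.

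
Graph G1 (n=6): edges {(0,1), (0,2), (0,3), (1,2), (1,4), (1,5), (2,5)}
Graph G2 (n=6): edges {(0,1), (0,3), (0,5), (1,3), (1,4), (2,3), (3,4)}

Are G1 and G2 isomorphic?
Yes, isomorphic

The graphs are isomorphic.
One valid mapping φ: V(G1) → V(G2): 0→0, 1→3, 2→1, 3→5, 4→2, 5→4

Verify φ preserves adjacency — for each edge of G1, its image is an edge of G2:
  (0,1) → (φ(0),φ(1)) = (0,3) ∈ E(G2) ✓
  (0,2) → (φ(0),φ(2)) = (0,1) ∈ E(G2) ✓
  (0,3) → (φ(0),φ(3)) = (0,5) ∈ E(G2) ✓
  (1,2) → (φ(1),φ(2)) = (1,3) ∈ E(G2) ✓
  (1,4) → (φ(1),φ(4)) = (2,3) ∈ E(G2) ✓
  (1,5) → (φ(1),φ(5)) = (3,4) ∈ E(G2) ✓
  (2,5) → (φ(2),φ(5)) = (1,4) ∈ E(G2) ✓
All 7 edges of G1 map to edges of G2, and |E(G1)| = |E(G2)| = 7, so φ is a bijection on edges as well as vertices. Hence G1 ≅ G2.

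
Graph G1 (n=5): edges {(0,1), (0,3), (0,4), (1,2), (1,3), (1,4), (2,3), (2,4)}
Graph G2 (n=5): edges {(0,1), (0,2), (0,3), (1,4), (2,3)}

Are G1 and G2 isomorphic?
No, not isomorphic

The graphs are NOT isomorphic.

Counting triangles (3-cliques): G1 has 4, G2 has 1.
Triangle count is an isomorphism invariant, so differing triangle counts rule out isomorphism.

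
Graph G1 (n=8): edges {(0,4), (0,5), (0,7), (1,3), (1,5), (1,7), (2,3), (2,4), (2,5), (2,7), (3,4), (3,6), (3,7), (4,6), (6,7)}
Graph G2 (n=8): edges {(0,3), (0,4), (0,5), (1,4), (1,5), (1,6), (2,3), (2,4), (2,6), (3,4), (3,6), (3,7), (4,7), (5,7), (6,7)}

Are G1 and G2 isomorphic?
Yes, isomorphic

The graphs are isomorphic.
One valid mapping φ: V(G1) → V(G2): 0→1, 1→0, 2→7, 3→3, 4→6, 5→5, 6→2, 7→4

Verify φ preserves adjacency — for each edge of G1, its image is an edge of G2:
  (0,4) → (φ(0),φ(4)) = (1,6) ∈ E(G2) ✓
  (0,5) → (φ(0),φ(5)) = (1,5) ∈ E(G2) ✓
  (0,7) → (φ(0),φ(7)) = (1,4) ∈ E(G2) ✓
  (1,3) → (φ(1),φ(3)) = (0,3) ∈ E(G2) ✓
  (1,5) → (φ(1),φ(5)) = (0,5) ∈ E(G2) ✓
  (1,7) → (φ(1),φ(7)) = (0,4) ∈ E(G2) ✓
  (2,3) → (φ(2),φ(3)) = (3,7) ∈ E(G2) ✓
  (2,4) → (φ(2),φ(4)) = (6,7) ∈ E(G2) ✓
  (2,5) → (φ(2),φ(5)) = (5,7) ∈ E(G2) ✓
  (2,7) → (φ(2),φ(7)) = (4,7) ∈ E(G2) ✓
  (3,4) → (φ(3),φ(4)) = (3,6) ∈ E(G2) ✓
  (3,6) → (φ(3),φ(6)) = (2,3) ∈ E(G2) ✓
  (3,7) → (φ(3),φ(7)) = (3,4) ∈ E(G2) ✓
  (4,6) → (φ(4),φ(6)) = (2,6) ∈ E(G2) ✓
  (6,7) → (φ(6),φ(7)) = (2,4) ∈ E(G2) ✓
All 15 edges of G1 map to edges of G2, and |E(G1)| = |E(G2)| = 15, so φ is a bijection on edges as well as vertices. Hence G1 ≅ G2.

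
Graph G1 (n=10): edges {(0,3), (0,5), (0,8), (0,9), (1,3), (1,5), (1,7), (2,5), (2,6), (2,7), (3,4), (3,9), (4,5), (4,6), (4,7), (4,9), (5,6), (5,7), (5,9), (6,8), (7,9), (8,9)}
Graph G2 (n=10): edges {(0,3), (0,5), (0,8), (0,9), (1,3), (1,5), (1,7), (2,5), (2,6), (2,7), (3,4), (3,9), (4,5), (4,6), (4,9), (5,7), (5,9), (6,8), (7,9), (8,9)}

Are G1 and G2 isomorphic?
No, not isomorphic

The graphs are NOT isomorphic.

Counting edges: G1 has 22 edge(s); G2 has 20 edge(s).
Edge count is an isomorphism invariant (a bijection on vertices induces a bijection on edges), so differing edge counts rule out isomorphism.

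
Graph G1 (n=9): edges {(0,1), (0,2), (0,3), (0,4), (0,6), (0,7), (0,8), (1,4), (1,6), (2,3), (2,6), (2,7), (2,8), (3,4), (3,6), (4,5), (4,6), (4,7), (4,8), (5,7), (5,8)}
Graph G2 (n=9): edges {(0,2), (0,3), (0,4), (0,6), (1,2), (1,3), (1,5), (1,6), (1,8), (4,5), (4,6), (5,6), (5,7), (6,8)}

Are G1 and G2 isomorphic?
No, not isomorphic

The graphs are NOT isomorphic.

Counting triangles (3-cliques): G1 has 16, G2 has 4.
Triangle count is an isomorphism invariant, so differing triangle counts rule out isomorphism.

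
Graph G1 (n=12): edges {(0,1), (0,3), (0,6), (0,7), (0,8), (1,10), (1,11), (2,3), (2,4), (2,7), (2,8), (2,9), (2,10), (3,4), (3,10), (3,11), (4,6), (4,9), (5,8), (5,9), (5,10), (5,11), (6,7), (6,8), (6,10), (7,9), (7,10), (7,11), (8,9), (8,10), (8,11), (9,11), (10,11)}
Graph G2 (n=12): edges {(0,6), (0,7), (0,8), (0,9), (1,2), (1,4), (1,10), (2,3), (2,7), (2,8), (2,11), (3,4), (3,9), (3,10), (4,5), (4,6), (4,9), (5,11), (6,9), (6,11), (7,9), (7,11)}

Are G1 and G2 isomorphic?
No, not isomorphic

The graphs are NOT isomorphic.

Counting triangles (3-cliques): G1 has 22, G2 has 5.
Triangle count is an isomorphism invariant, so differing triangle counts rule out isomorphism.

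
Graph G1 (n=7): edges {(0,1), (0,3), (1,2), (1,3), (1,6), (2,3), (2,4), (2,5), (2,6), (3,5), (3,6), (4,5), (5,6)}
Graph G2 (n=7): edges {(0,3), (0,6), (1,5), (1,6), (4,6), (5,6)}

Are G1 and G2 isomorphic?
No, not isomorphic

The graphs are NOT isomorphic.

Connected components of G1: 1 component(s) with vertex sets [[0, 1, 2, 3, 4, 5, 6]], sizes [7].
Connected components of G2: 2 component(s) with vertex sets [[2], [0, 1, 3, 4, 5, 6]], sizes [1, 6].
The number of connected components (and the multiset of component sizes) is an isomorphism invariant — an isomorphism maps each component of G1 bijectively onto a component of G2. Since G1 has 1 component(s) and G2 has 2, they cannot be isomorphic.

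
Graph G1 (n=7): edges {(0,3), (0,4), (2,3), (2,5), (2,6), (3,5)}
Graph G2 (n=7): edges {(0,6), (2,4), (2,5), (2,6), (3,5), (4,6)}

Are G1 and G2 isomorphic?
Yes, isomorphic

The graphs are isomorphic.
One valid mapping φ: V(G1) → V(G2): 0→5, 1→1, 2→6, 3→2, 4→3, 5→4, 6→0

Verify φ preserves adjacency — for each edge of G1, its image is an edge of G2:
  (0,3) → (φ(0),φ(3)) = (2,5) ∈ E(G2) ✓
  (0,4) → (φ(0),φ(4)) = (3,5) ∈ E(G2) ✓
  (2,3) → (φ(2),φ(3)) = (2,6) ∈ E(G2) ✓
  (2,5) → (φ(2),φ(5)) = (4,6) ∈ E(G2) ✓
  (2,6) → (φ(2),φ(6)) = (0,6) ∈ E(G2) ✓
  (3,5) → (φ(3),φ(5)) = (2,4) ∈ E(G2) ✓
All 6 edges of G1 map to edges of G2, and |E(G1)| = |E(G2)| = 6, so φ is a bijection on edges as well as vertices. Hence G1 ≅ G2.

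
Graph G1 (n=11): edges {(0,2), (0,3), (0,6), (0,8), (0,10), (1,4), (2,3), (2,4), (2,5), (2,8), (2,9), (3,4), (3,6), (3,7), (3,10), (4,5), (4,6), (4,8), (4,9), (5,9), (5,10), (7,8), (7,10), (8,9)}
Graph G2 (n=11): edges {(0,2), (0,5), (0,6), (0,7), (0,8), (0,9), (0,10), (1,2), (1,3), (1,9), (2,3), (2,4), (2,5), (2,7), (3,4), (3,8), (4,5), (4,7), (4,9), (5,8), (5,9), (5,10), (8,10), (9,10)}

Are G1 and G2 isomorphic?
Yes, isomorphic

The graphs are isomorphic.
One valid mapping φ: V(G1) → V(G2): 0→4, 1→6, 2→5, 3→2, 4→0, 5→8, 6→7, 7→1, 8→9, 9→10, 10→3

Verify φ preserves adjacency — for each edge of G1, its image is an edge of G2:
  (0,2) → (φ(0),φ(2)) = (4,5) ∈ E(G2) ✓
  (0,3) → (φ(0),φ(3)) = (2,4) ∈ E(G2) ✓
  (0,6) → (φ(0),φ(6)) = (4,7) ∈ E(G2) ✓
  (0,8) → (φ(0),φ(8)) = (4,9) ∈ E(G2) ✓
  (0,10) → (φ(0),φ(10)) = (3,4) ∈ E(G2) ✓
  (1,4) → (φ(1),φ(4)) = (0,6) ∈ E(G2) ✓
  (2,3) → (φ(2),φ(3)) = (2,5) ∈ E(G2) ✓
  (2,4) → (φ(2),φ(4)) = (0,5) ∈ E(G2) ✓
  (2,5) → (φ(2),φ(5)) = (5,8) ∈ E(G2) ✓
  (2,8) → (φ(2),φ(8)) = (5,9) ∈ E(G2) ✓
  (2,9) → (φ(2),φ(9)) = (5,10) ∈ E(G2) ✓
  (3,4) → (φ(3),φ(4)) = (0,2) ∈ E(G2) ✓
  (3,6) → (φ(3),φ(6)) = (2,7) ∈ E(G2) ✓
  (3,7) → (φ(3),φ(7)) = (1,2) ∈ E(G2) ✓
  (3,10) → (φ(3),φ(10)) = (2,3) ∈ E(G2) ✓
  (4,5) → (φ(4),φ(5)) = (0,8) ∈ E(G2) ✓
  (4,6) → (φ(4),φ(6)) = (0,7) ∈ E(G2) ✓
  (4,8) → (φ(4),φ(8)) = (0,9) ∈ E(G2) ✓
  (4,9) → (φ(4),φ(9)) = (0,10) ∈ E(G2) ✓
  (5,9) → (φ(5),φ(9)) = (8,10) ∈ E(G2) ✓
  (5,10) → (φ(5),φ(10)) = (3,8) ∈ E(G2) ✓
  (7,8) → (φ(7),φ(8)) = (1,9) ∈ E(G2) ✓
  (7,10) → (φ(7),φ(10)) = (1,3) ∈ E(G2) ✓
  (8,9) → (φ(8),φ(9)) = (9,10) ∈ E(G2) ✓
All 24 edges of G1 map to edges of G2, and |E(G1)| = |E(G2)| = 24, so φ is a bijection on edges as well as vertices. Hence G1 ≅ G2.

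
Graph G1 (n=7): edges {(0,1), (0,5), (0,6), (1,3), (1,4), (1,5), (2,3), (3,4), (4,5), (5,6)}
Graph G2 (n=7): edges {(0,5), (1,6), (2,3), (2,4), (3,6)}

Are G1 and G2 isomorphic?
No, not isomorphic

The graphs are NOT isomorphic.

Connected components of G1: 1 component(s) with vertex sets [[0, 1, 2, 3, 4, 5, 6]], sizes [7].
Connected components of G2: 2 component(s) with vertex sets [[0, 5], [1, 2, 3, 4, 6]], sizes [2, 5].
The number of connected components (and the multiset of component sizes) is an isomorphism invariant — an isomorphism maps each component of G1 bijectively onto a component of G2. Since G1 has 1 component(s) and G2 has 2, they cannot be isomorphic.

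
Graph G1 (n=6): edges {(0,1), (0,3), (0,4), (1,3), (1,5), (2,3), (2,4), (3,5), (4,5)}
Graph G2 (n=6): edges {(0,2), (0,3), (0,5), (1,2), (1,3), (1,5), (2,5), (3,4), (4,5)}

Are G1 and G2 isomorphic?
Yes, isomorphic

The graphs are isomorphic.
One valid mapping φ: V(G1) → V(G2): 0→1, 1→2, 2→4, 3→5, 4→3, 5→0

Verify φ preserves adjacency — for each edge of G1, its image is an edge of G2:
  (0,1) → (φ(0),φ(1)) = (1,2) ∈ E(G2) ✓
  (0,3) → (φ(0),φ(3)) = (1,5) ∈ E(G2) ✓
  (0,4) → (φ(0),φ(4)) = (1,3) ∈ E(G2) ✓
  (1,3) → (φ(1),φ(3)) = (2,5) ∈ E(G2) ✓
  (1,5) → (φ(1),φ(5)) = (0,2) ∈ E(G2) ✓
  (2,3) → (φ(2),φ(3)) = (4,5) ∈ E(G2) ✓
  (2,4) → (φ(2),φ(4)) = (3,4) ∈ E(G2) ✓
  (3,5) → (φ(3),φ(5)) = (0,5) ∈ E(G2) ✓
  (4,5) → (φ(4),φ(5)) = (0,3) ∈ E(G2) ✓
All 9 edges of G1 map to edges of G2, and |E(G1)| = |E(G2)| = 9, so φ is a bijection on edges as well as vertices. Hence G1 ≅ G2.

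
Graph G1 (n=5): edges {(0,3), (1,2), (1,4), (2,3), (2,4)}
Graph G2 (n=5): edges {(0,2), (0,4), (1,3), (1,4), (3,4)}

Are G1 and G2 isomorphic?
Yes, isomorphic

The graphs are isomorphic.
One valid mapping φ: V(G1) → V(G2): 0→2, 1→1, 2→4, 3→0, 4→3

Verify φ preserves adjacency — for each edge of G1, its image is an edge of G2:
  (0,3) → (φ(0),φ(3)) = (0,2) ∈ E(G2) ✓
  (1,2) → (φ(1),φ(2)) = (1,4) ∈ E(G2) ✓
  (1,4) → (φ(1),φ(4)) = (1,3) ∈ E(G2) ✓
  (2,3) → (φ(2),φ(3)) = (0,4) ∈ E(G2) ✓
  (2,4) → (φ(2),φ(4)) = (3,4) ∈ E(G2) ✓
All 5 edges of G1 map to edges of G2, and |E(G1)| = |E(G2)| = 5, so φ is a bijection on edges as well as vertices. Hence G1 ≅ G2.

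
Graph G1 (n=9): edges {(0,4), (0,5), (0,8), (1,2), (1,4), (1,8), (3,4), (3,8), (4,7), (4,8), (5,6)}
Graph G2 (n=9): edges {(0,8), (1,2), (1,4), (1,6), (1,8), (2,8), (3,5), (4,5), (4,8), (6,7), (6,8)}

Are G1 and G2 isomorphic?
Yes, isomorphic

The graphs are isomorphic.
One valid mapping φ: V(G1) → V(G2): 0→4, 1→6, 2→7, 3→2, 4→8, 5→5, 6→3, 7→0, 8→1

Verify φ preserves adjacency — for each edge of G1, its image is an edge of G2:
  (0,4) → (φ(0),φ(4)) = (4,8) ∈ E(G2) ✓
  (0,5) → (φ(0),φ(5)) = (4,5) ∈ E(G2) ✓
  (0,8) → (φ(0),φ(8)) = (1,4) ∈ E(G2) ✓
  (1,2) → (φ(1),φ(2)) = (6,7) ∈ E(G2) ✓
  (1,4) → (φ(1),φ(4)) = (6,8) ∈ E(G2) ✓
  (1,8) → (φ(1),φ(8)) = (1,6) ∈ E(G2) ✓
  (3,4) → (φ(3),φ(4)) = (2,8) ∈ E(G2) ✓
  (3,8) → (φ(3),φ(8)) = (1,2) ∈ E(G2) ✓
  (4,7) → (φ(4),φ(7)) = (0,8) ∈ E(G2) ✓
  (4,8) → (φ(4),φ(8)) = (1,8) ∈ E(G2) ✓
  (5,6) → (φ(5),φ(6)) = (3,5) ∈ E(G2) ✓
All 11 edges of G1 map to edges of G2, and |E(G1)| = |E(G2)| = 11, so φ is a bijection on edges as well as vertices. Hence G1 ≅ G2.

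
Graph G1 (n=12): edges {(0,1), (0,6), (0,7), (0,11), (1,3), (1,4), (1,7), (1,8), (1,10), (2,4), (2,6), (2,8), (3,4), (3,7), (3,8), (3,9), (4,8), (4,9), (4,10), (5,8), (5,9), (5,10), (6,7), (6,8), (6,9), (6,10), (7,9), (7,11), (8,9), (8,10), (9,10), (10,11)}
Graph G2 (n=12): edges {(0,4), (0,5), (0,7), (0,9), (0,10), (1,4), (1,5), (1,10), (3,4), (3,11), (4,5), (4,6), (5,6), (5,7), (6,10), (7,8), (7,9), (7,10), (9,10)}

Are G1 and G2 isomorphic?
No, not isomorphic

The graphs are NOT isomorphic.

Connected components of G1: 1 component(s) with vertex sets [[0, 1, 2, 3, 4, 5, 6, 7, 8, 9, 10, 11]], sizes [12].
Connected components of G2: 2 component(s) with vertex sets [[2], [0, 1, 3, 4, 5, 6, 7, 8, 9, 10, 11]], sizes [1, 11].
The number of connected components (and the multiset of component sizes) is an isomorphism invariant — an isomorphism maps each component of G1 bijectively onto a component of G2. Since G1 has 1 component(s) and G2 has 2, they cannot be isomorphic.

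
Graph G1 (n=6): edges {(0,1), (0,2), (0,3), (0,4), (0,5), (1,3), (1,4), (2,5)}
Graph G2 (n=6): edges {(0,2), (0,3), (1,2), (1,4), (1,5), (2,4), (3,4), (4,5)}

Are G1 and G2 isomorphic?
No, not isomorphic

The graphs are NOT isomorphic.

Counting triangles (3-cliques): G1 has 3, G2 has 2.
Triangle count is an isomorphism invariant, so differing triangle counts rule out isomorphism.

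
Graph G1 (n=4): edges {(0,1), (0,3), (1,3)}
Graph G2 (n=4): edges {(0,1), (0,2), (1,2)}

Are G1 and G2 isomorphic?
Yes, isomorphic

The graphs are isomorphic.
One valid mapping φ: V(G1) → V(G2): 0→1, 1→0, 2→3, 3→2

Verify φ preserves adjacency — for each edge of G1, its image is an edge of G2:
  (0,1) → (φ(0),φ(1)) = (0,1) ∈ E(G2) ✓
  (0,3) → (φ(0),φ(3)) = (1,2) ∈ E(G2) ✓
  (1,3) → (φ(1),φ(3)) = (0,2) ∈ E(G2) ✓
All 3 edges of G1 map to edges of G2, and |E(G1)| = |E(G2)| = 3, so φ is a bijection on edges as well as vertices. Hence G1 ≅ G2.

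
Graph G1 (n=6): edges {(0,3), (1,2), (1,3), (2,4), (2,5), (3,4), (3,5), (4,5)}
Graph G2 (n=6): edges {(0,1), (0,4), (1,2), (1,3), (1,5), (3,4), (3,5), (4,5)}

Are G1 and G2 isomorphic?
Yes, isomorphic

The graphs are isomorphic.
One valid mapping φ: V(G1) → V(G2): 0→2, 1→0, 2→4, 3→1, 4→5, 5→3

Verify φ preserves adjacency — for each edge of G1, its image is an edge of G2:
  (0,3) → (φ(0),φ(3)) = (1,2) ∈ E(G2) ✓
  (1,2) → (φ(1),φ(2)) = (0,4) ∈ E(G2) ✓
  (1,3) → (φ(1),φ(3)) = (0,1) ∈ E(G2) ✓
  (2,4) → (φ(2),φ(4)) = (4,5) ∈ E(G2) ✓
  (2,5) → (φ(2),φ(5)) = (3,4) ∈ E(G2) ✓
  (3,4) → (φ(3),φ(4)) = (1,5) ∈ E(G2) ✓
  (3,5) → (φ(3),φ(5)) = (1,3) ∈ E(G2) ✓
  (4,5) → (φ(4),φ(5)) = (3,5) ∈ E(G2) ✓
All 8 edges of G1 map to edges of G2, and |E(G1)| = |E(G2)| = 8, so φ is a bijection on edges as well as vertices. Hence G1 ≅ G2.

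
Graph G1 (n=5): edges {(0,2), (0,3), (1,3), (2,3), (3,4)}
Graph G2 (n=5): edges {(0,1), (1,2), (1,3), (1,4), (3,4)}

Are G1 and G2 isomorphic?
Yes, isomorphic

The graphs are isomorphic.
One valid mapping φ: V(G1) → V(G2): 0→3, 1→0, 2→4, 3→1, 4→2

Verify φ preserves adjacency — for each edge of G1, its image is an edge of G2:
  (0,2) → (φ(0),φ(2)) = (3,4) ∈ E(G2) ✓
  (0,3) → (φ(0),φ(3)) = (1,3) ∈ E(G2) ✓
  (1,3) → (φ(1),φ(3)) = (0,1) ∈ E(G2) ✓
  (2,3) → (φ(2),φ(3)) = (1,4) ∈ E(G2) ✓
  (3,4) → (φ(3),φ(4)) = (1,2) ∈ E(G2) ✓
All 5 edges of G1 map to edges of G2, and |E(G1)| = |E(G2)| = 5, so φ is a bijection on edges as well as vertices. Hence G1 ≅ G2.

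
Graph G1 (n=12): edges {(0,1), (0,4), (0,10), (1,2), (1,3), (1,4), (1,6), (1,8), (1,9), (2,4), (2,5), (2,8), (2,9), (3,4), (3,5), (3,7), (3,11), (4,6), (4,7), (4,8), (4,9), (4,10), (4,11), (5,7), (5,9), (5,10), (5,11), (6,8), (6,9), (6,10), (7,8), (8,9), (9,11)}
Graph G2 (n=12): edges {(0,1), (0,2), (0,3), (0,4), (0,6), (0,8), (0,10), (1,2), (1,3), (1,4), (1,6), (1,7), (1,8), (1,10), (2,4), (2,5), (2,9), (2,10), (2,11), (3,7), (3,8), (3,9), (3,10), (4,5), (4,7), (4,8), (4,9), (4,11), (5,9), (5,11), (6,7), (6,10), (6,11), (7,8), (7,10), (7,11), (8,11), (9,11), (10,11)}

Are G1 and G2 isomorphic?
No, not isomorphic

The graphs are NOT isomorphic.

Counting triangles (3-cliques): G1 has 28, G2 has 44.
Triangle count is an isomorphism invariant, so differing triangle counts rule out isomorphism.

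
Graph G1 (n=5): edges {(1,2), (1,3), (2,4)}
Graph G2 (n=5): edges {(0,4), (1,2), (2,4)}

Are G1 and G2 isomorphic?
Yes, isomorphic

The graphs are isomorphic.
One valid mapping φ: V(G1) → V(G2): 0→3, 1→4, 2→2, 3→0, 4→1

Verify φ preserves adjacency — for each edge of G1, its image is an edge of G2:
  (1,2) → (φ(1),φ(2)) = (2,4) ∈ E(G2) ✓
  (1,3) → (φ(1),φ(3)) = (0,4) ∈ E(G2) ✓
  (2,4) → (φ(2),φ(4)) = (1,2) ∈ E(G2) ✓
All 3 edges of G1 map to edges of G2, and |E(G1)| = |E(G2)| = 3, so φ is a bijection on edges as well as vertices. Hence G1 ≅ G2.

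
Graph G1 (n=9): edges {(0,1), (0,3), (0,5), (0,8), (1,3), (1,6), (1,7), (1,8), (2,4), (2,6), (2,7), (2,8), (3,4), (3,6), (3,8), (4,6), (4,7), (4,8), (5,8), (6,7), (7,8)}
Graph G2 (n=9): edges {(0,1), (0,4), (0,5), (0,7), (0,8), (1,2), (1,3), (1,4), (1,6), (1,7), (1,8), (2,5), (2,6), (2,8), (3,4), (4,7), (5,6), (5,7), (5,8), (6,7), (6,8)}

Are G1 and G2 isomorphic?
Yes, isomorphic

The graphs are isomorphic.
One valid mapping φ: V(G1) → V(G2): 0→4, 1→0, 2→2, 3→7, 4→6, 5→3, 6→5, 7→8, 8→1

Verify φ preserves adjacency — for each edge of G1, its image is an edge of G2:
  (0,1) → (φ(0),φ(1)) = (0,4) ∈ E(G2) ✓
  (0,3) → (φ(0),φ(3)) = (4,7) ∈ E(G2) ✓
  (0,5) → (φ(0),φ(5)) = (3,4) ∈ E(G2) ✓
  (0,8) → (φ(0),φ(8)) = (1,4) ∈ E(G2) ✓
  (1,3) → (φ(1),φ(3)) = (0,7) ∈ E(G2) ✓
  (1,6) → (φ(1),φ(6)) = (0,5) ∈ E(G2) ✓
  (1,7) → (φ(1),φ(7)) = (0,8) ∈ E(G2) ✓
  (1,8) → (φ(1),φ(8)) = (0,1) ∈ E(G2) ✓
  (2,4) → (φ(2),φ(4)) = (2,6) ∈ E(G2) ✓
  (2,6) → (φ(2),φ(6)) = (2,5) ∈ E(G2) ✓
  (2,7) → (φ(2),φ(7)) = (2,8) ∈ E(G2) ✓
  (2,8) → (φ(2),φ(8)) = (1,2) ∈ E(G2) ✓
  (3,4) → (φ(3),φ(4)) = (6,7) ∈ E(G2) ✓
  (3,6) → (φ(3),φ(6)) = (5,7) ∈ E(G2) ✓
  (3,8) → (φ(3),φ(8)) = (1,7) ∈ E(G2) ✓
  (4,6) → (φ(4),φ(6)) = (5,6) ∈ E(G2) ✓
  (4,7) → (φ(4),φ(7)) = (6,8) ∈ E(G2) ✓
  (4,8) → (φ(4),φ(8)) = (1,6) ∈ E(G2) ✓
  (5,8) → (φ(5),φ(8)) = (1,3) ∈ E(G2) ✓
  (6,7) → (φ(6),φ(7)) = (5,8) ∈ E(G2) ✓
  (7,8) → (φ(7),φ(8)) = (1,8) ∈ E(G2) ✓
All 21 edges of G1 map to edges of G2, and |E(G1)| = |E(G2)| = 21, so φ is a bijection on edges as well as vertices. Hence G1 ≅ G2.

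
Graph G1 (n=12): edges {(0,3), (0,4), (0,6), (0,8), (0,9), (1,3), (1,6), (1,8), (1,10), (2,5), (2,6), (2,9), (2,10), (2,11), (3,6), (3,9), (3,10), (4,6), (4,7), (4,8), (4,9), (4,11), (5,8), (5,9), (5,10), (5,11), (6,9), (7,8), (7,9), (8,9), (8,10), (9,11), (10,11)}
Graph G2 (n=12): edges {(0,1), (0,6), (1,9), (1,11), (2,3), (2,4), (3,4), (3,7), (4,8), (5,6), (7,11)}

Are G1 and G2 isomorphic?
No, not isomorphic

The graphs are NOT isomorphic.

Connected components of G1: 1 component(s) with vertex sets [[0, 1, 2, 3, 4, 5, 6, 7, 8, 9, 10, 11]], sizes [12].
Connected components of G2: 2 component(s) with vertex sets [[10], [0, 1, 2, 3, 4, 5, 6, 7, 8, 9, 11]], sizes [1, 11].
The number of connected components (and the multiset of component sizes) is an isomorphism invariant — an isomorphism maps each component of G1 bijectively onto a component of G2. Since G1 has 1 component(s) and G2 has 2, they cannot be isomorphic.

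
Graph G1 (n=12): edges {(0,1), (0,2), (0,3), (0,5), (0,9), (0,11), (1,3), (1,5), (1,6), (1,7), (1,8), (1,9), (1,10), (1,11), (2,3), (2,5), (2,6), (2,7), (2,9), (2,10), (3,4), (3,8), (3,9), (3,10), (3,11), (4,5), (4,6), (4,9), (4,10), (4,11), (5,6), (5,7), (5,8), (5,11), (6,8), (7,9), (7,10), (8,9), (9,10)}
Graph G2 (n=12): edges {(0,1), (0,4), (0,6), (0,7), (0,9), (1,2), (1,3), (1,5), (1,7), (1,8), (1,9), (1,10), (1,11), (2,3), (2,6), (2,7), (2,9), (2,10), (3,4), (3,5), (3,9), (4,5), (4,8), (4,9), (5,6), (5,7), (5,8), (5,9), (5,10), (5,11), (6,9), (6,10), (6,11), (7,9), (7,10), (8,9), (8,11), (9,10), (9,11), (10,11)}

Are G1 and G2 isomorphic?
No, not isomorphic

The graphs are NOT isomorphic.

Counting triangles (3-cliques): G1 has 40, G2 has 51.
Triangle count is an isomorphism invariant, so differing triangle counts rule out isomorphism.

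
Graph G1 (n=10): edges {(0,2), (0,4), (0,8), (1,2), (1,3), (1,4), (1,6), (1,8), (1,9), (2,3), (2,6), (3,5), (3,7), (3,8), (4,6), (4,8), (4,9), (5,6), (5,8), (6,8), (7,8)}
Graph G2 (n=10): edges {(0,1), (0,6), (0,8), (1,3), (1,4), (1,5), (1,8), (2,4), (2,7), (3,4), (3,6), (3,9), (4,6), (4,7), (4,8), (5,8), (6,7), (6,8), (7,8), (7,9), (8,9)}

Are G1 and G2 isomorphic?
Yes, isomorphic

The graphs are isomorphic.
One valid mapping φ: V(G1) → V(G2): 0→9, 1→4, 2→3, 3→1, 4→7, 5→0, 6→6, 7→5, 8→8, 9→2

Verify φ preserves adjacency — for each edge of G1, its image is an edge of G2:
  (0,2) → (φ(0),φ(2)) = (3,9) ∈ E(G2) ✓
  (0,4) → (φ(0),φ(4)) = (7,9) ∈ E(G2) ✓
  (0,8) → (φ(0),φ(8)) = (8,9) ∈ E(G2) ✓
  (1,2) → (φ(1),φ(2)) = (3,4) ∈ E(G2) ✓
  (1,3) → (φ(1),φ(3)) = (1,4) ∈ E(G2) ✓
  (1,4) → (φ(1),φ(4)) = (4,7) ∈ E(G2) ✓
  (1,6) → (φ(1),φ(6)) = (4,6) ∈ E(G2) ✓
  (1,8) → (φ(1),φ(8)) = (4,8) ∈ E(G2) ✓
  (1,9) → (φ(1),φ(9)) = (2,4) ∈ E(G2) ✓
  (2,3) → (φ(2),φ(3)) = (1,3) ∈ E(G2) ✓
  (2,6) → (φ(2),φ(6)) = (3,6) ∈ E(G2) ✓
  (3,5) → (φ(3),φ(5)) = (0,1) ∈ E(G2) ✓
  (3,7) → (φ(3),φ(7)) = (1,5) ∈ E(G2) ✓
  (3,8) → (φ(3),φ(8)) = (1,8) ∈ E(G2) ✓
  (4,6) → (φ(4),φ(6)) = (6,7) ∈ E(G2) ✓
  (4,8) → (φ(4),φ(8)) = (7,8) ∈ E(G2) ✓
  (4,9) → (φ(4),φ(9)) = (2,7) ∈ E(G2) ✓
  (5,6) → (φ(5),φ(6)) = (0,6) ∈ E(G2) ✓
  (5,8) → (φ(5),φ(8)) = (0,8) ∈ E(G2) ✓
  (6,8) → (φ(6),φ(8)) = (6,8) ∈ E(G2) ✓
  (7,8) → (φ(7),φ(8)) = (5,8) ∈ E(G2) ✓
All 21 edges of G1 map to edges of G2, and |E(G1)| = |E(G2)| = 21, so φ is a bijection on edges as well as vertices. Hence G1 ≅ G2.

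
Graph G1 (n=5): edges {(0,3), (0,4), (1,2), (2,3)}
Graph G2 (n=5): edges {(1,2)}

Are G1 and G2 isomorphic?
No, not isomorphic

The graphs are NOT isomorphic.

Connected components of G1: 1 component(s) with vertex sets [[0, 1, 2, 3, 4]], sizes [5].
Connected components of G2: 4 component(s) with vertex sets [[0], [3], [4], [1, 2]], sizes [1, 1, 1, 2].
The number of connected components (and the multiset of component sizes) is an isomorphism invariant — an isomorphism maps each component of G1 bijectively onto a component of G2. Since G1 has 1 component(s) and G2 has 4, they cannot be isomorphic.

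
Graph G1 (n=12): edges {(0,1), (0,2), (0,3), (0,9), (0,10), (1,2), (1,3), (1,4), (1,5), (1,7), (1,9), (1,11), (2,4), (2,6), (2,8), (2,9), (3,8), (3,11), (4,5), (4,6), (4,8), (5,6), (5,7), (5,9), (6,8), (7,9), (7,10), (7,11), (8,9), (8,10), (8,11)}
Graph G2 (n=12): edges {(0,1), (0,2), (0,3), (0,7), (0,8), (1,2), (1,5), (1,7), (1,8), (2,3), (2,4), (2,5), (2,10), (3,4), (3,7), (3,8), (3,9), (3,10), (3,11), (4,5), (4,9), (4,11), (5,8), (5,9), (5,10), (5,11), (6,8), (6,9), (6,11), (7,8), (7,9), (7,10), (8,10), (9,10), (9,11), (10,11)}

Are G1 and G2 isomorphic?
No, not isomorphic

The graphs are NOT isomorphic.

Degrees in G1: deg(0)=5, deg(1)=8, deg(2)=6, deg(3)=4, deg(4)=5, deg(5)=5, deg(6)=4, deg(7)=5, deg(8)=7, deg(9)=6, deg(10)=3, deg(11)=4.
Sorted degree sequence of G1: [8, 7, 6, 6, 5, 5, 5, 5, 4, 4, 4, 3].
Degrees in G2: deg(0)=5, deg(1)=5, deg(2)=6, deg(3)=8, deg(4)=5, deg(5)=7, deg(6)=3, deg(7)=6, deg(8)=7, deg(9)=7, deg(10)=7, deg(11)=6.
Sorted degree sequence of G2: [8, 7, 7, 7, 7, 6, 6, 6, 5, 5, 5, 3].
The (sorted) degree sequence is an isomorphism invariant, so since G1 and G2 have different degree sequences they cannot be isomorphic.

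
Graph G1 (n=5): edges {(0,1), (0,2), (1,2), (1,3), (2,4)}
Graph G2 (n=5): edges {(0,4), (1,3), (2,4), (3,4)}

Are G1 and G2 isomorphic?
No, not isomorphic

The graphs are NOT isomorphic.

Degrees in G1: deg(0)=2, deg(1)=3, deg(2)=3, deg(3)=1, deg(4)=1.
Sorted degree sequence of G1: [3, 3, 2, 1, 1].
Degrees in G2: deg(0)=1, deg(1)=1, deg(2)=1, deg(3)=2, deg(4)=3.
Sorted degree sequence of G2: [3, 2, 1, 1, 1].
The (sorted) degree sequence is an isomorphism invariant, so since G1 and G2 have different degree sequences they cannot be isomorphic.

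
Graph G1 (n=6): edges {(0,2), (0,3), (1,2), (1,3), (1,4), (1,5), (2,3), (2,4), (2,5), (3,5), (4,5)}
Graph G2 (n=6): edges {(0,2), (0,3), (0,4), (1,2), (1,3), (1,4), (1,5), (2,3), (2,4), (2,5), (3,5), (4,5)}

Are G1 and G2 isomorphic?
No, not isomorphic

The graphs are NOT isomorphic.

Counting edges: G1 has 11 edge(s); G2 has 12 edge(s).
Edge count is an isomorphism invariant (a bijection on vertices induces a bijection on edges), so differing edge counts rule out isomorphism.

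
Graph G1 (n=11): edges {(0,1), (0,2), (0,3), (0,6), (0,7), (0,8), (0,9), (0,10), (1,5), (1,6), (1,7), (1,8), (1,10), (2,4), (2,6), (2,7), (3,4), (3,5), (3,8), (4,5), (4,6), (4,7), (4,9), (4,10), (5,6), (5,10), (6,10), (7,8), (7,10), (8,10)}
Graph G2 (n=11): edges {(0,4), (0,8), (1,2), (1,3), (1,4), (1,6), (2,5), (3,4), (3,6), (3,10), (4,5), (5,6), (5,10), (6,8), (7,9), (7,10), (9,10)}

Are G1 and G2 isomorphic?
No, not isomorphic

The graphs are NOT isomorphic.

Counting triangles (3-cliques): G1 has 26, G2 has 3.
Triangle count is an isomorphism invariant, so differing triangle counts rule out isomorphism.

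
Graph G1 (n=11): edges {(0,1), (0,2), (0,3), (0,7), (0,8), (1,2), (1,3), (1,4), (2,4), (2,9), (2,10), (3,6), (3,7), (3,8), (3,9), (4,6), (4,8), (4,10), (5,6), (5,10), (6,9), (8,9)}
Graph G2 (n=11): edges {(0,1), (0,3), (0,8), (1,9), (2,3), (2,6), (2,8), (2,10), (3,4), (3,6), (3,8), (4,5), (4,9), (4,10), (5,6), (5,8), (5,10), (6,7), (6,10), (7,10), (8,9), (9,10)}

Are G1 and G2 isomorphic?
Yes, isomorphic

The graphs are isomorphic.
One valid mapping φ: V(G1) → V(G2): 0→6, 1→2, 2→3, 3→10, 4→8, 5→1, 6→9, 7→7, 8→5, 9→4, 10→0

Verify φ preserves adjacency — for each edge of G1, its image is an edge of G2:
  (0,1) → (φ(0),φ(1)) = (2,6) ∈ E(G2) ✓
  (0,2) → (φ(0),φ(2)) = (3,6) ∈ E(G2) ✓
  (0,3) → (φ(0),φ(3)) = (6,10) ∈ E(G2) ✓
  (0,7) → (φ(0),φ(7)) = (6,7) ∈ E(G2) ✓
  (0,8) → (φ(0),φ(8)) = (5,6) ∈ E(G2) ✓
  (1,2) → (φ(1),φ(2)) = (2,3) ∈ E(G2) ✓
  (1,3) → (φ(1),φ(3)) = (2,10) ∈ E(G2) ✓
  (1,4) → (φ(1),φ(4)) = (2,8) ∈ E(G2) ✓
  (2,4) → (φ(2),φ(4)) = (3,8) ∈ E(G2) ✓
  (2,9) → (φ(2),φ(9)) = (3,4) ∈ E(G2) ✓
  (2,10) → (φ(2),φ(10)) = (0,3) ∈ E(G2) ✓
  (3,6) → (φ(3),φ(6)) = (9,10) ∈ E(G2) ✓
  (3,7) → (φ(3),φ(7)) = (7,10) ∈ E(G2) ✓
  (3,8) → (φ(3),φ(8)) = (5,10) ∈ E(G2) ✓
  (3,9) → (φ(3),φ(9)) = (4,10) ∈ E(G2) ✓
  (4,6) → (φ(4),φ(6)) = (8,9) ∈ E(G2) ✓
  (4,8) → (φ(4),φ(8)) = (5,8) ∈ E(G2) ✓
  (4,10) → (φ(4),φ(10)) = (0,8) ∈ E(G2) ✓
  (5,6) → (φ(5),φ(6)) = (1,9) ∈ E(G2) ✓
  (5,10) → (φ(5),φ(10)) = (0,1) ∈ E(G2) ✓
  (6,9) → (φ(6),φ(9)) = (4,9) ∈ E(G2) ✓
  (8,9) → (φ(8),φ(9)) = (4,5) ∈ E(G2) ✓
All 22 edges of G1 map to edges of G2, and |E(G1)| = |E(G2)| = 22, so φ is a bijection on edges as well as vertices. Hence G1 ≅ G2.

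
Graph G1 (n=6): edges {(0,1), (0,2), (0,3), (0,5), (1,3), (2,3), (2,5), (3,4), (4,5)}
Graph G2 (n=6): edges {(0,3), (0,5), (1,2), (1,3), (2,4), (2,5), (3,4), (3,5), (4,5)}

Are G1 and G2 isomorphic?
Yes, isomorphic

The graphs are isomorphic.
One valid mapping φ: V(G1) → V(G2): 0→5, 1→0, 2→4, 3→3, 4→1, 5→2

Verify φ preserves adjacency — for each edge of G1, its image is an edge of G2:
  (0,1) → (φ(0),φ(1)) = (0,5) ∈ E(G2) ✓
  (0,2) → (φ(0),φ(2)) = (4,5) ∈ E(G2) ✓
  (0,3) → (φ(0),φ(3)) = (3,5) ∈ E(G2) ✓
  (0,5) → (φ(0),φ(5)) = (2,5) ∈ E(G2) ✓
  (1,3) → (φ(1),φ(3)) = (0,3) ∈ E(G2) ✓
  (2,3) → (φ(2),φ(3)) = (3,4) ∈ E(G2) ✓
  (2,5) → (φ(2),φ(5)) = (2,4) ∈ E(G2) ✓
  (3,4) → (φ(3),φ(4)) = (1,3) ∈ E(G2) ✓
  (4,5) → (φ(4),φ(5)) = (1,2) ∈ E(G2) ✓
All 9 edges of G1 map to edges of G2, and |E(G1)| = |E(G2)| = 9, so φ is a bijection on edges as well as vertices. Hence G1 ≅ G2.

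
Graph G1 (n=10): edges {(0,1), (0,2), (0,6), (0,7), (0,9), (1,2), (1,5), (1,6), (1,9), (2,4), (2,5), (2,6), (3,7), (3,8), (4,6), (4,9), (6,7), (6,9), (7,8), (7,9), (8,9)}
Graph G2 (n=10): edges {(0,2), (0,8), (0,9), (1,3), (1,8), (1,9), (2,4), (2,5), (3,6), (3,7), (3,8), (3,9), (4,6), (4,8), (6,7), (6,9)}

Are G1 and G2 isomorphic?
No, not isomorphic

The graphs are NOT isomorphic.

Degrees in G1: deg(0)=5, deg(1)=5, deg(2)=5, deg(3)=2, deg(4)=3, deg(5)=2, deg(6)=6, deg(7)=5, deg(8)=3, deg(9)=6.
Sorted degree sequence of G1: [6, 6, 5, 5, 5, 5, 3, 3, 2, 2].
Degrees in G2: deg(0)=3, deg(1)=3, deg(2)=3, deg(3)=5, deg(4)=3, deg(5)=1, deg(6)=4, deg(7)=2, deg(8)=4, deg(9)=4.
Sorted degree sequence of G2: [5, 4, 4, 4, 3, 3, 3, 3, 2, 1].
The (sorted) degree sequence is an isomorphism invariant, so since G1 and G2 have different degree sequences they cannot be isomorphic.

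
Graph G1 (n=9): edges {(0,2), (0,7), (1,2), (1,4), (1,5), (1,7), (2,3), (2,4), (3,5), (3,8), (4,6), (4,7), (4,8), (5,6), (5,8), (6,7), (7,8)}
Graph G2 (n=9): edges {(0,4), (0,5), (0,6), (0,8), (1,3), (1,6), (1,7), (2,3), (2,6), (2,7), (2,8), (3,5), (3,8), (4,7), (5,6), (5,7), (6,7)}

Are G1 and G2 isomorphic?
Yes, isomorphic

The graphs are isomorphic.
One valid mapping φ: V(G1) → V(G2): 0→4, 1→5, 2→0, 3→8, 4→6, 5→3, 6→1, 7→7, 8→2

Verify φ preserves adjacency — for each edge of G1, its image is an edge of G2:
  (0,2) → (φ(0),φ(2)) = (0,4) ∈ E(G2) ✓
  (0,7) → (φ(0),φ(7)) = (4,7) ∈ E(G2) ✓
  (1,2) → (φ(1),φ(2)) = (0,5) ∈ E(G2) ✓
  (1,4) → (φ(1),φ(4)) = (5,6) ∈ E(G2) ✓
  (1,5) → (φ(1),φ(5)) = (3,5) ∈ E(G2) ✓
  (1,7) → (φ(1),φ(7)) = (5,7) ∈ E(G2) ✓
  (2,3) → (φ(2),φ(3)) = (0,8) ∈ E(G2) ✓
  (2,4) → (φ(2),φ(4)) = (0,6) ∈ E(G2) ✓
  (3,5) → (φ(3),φ(5)) = (3,8) ∈ E(G2) ✓
  (3,8) → (φ(3),φ(8)) = (2,8) ∈ E(G2) ✓
  (4,6) → (φ(4),φ(6)) = (1,6) ∈ E(G2) ✓
  (4,7) → (φ(4),φ(7)) = (6,7) ∈ E(G2) ✓
  (4,8) → (φ(4),φ(8)) = (2,6) ∈ E(G2) ✓
  (5,6) → (φ(5),φ(6)) = (1,3) ∈ E(G2) ✓
  (5,8) → (φ(5),φ(8)) = (2,3) ∈ E(G2) ✓
  (6,7) → (φ(6),φ(7)) = (1,7) ∈ E(G2) ✓
  (7,8) → (φ(7),φ(8)) = (2,7) ∈ E(G2) ✓
All 17 edges of G1 map to edges of G2, and |E(G1)| = |E(G2)| = 17, so φ is a bijection on edges as well as vertices. Hence G1 ≅ G2.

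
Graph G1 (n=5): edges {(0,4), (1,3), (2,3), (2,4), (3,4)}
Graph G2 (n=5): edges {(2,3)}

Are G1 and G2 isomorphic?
No, not isomorphic

The graphs are NOT isomorphic.

Connected components of G1: 1 component(s) with vertex sets [[0, 1, 2, 3, 4]], sizes [5].
Connected components of G2: 4 component(s) with vertex sets [[0], [1], [4], [2, 3]], sizes [1, 1, 1, 2].
The number of connected components (and the multiset of component sizes) is an isomorphism invariant — an isomorphism maps each component of G1 bijectively onto a component of G2. Since G1 has 1 component(s) and G2 has 4, they cannot be isomorphic.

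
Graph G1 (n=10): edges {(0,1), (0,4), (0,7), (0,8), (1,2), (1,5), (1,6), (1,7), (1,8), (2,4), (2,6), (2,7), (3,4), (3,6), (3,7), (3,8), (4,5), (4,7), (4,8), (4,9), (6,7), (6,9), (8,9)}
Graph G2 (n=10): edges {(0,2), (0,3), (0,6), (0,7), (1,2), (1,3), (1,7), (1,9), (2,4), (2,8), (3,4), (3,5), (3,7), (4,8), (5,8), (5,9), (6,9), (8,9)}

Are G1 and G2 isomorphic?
No, not isomorphic

The graphs are NOT isomorphic.

Degrees in G1: deg(0)=4, deg(1)=6, deg(2)=4, deg(3)=4, deg(4)=7, deg(5)=2, deg(6)=5, deg(7)=6, deg(8)=5, deg(9)=3.
Sorted degree sequence of G1: [7, 6, 6, 5, 5, 4, 4, 4, 3, 2].
Degrees in G2: deg(0)=4, deg(1)=4, deg(2)=4, deg(3)=5, deg(4)=3, deg(5)=3, deg(6)=2, deg(7)=3, deg(8)=4, deg(9)=4.
Sorted degree sequence of G2: [5, 4, 4, 4, 4, 4, 3, 3, 3, 2].
The (sorted) degree sequence is an isomorphism invariant, so since G1 and G2 have different degree sequences they cannot be isomorphic.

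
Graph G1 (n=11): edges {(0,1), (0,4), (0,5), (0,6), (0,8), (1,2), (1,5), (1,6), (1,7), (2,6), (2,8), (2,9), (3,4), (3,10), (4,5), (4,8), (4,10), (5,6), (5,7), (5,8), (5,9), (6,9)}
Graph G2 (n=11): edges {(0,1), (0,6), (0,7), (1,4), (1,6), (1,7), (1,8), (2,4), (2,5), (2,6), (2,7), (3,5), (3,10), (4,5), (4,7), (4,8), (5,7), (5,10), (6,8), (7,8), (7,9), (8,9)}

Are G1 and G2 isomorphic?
Yes, isomorphic

The graphs are isomorphic.
One valid mapping φ: V(G1) → V(G2): 0→4, 1→8, 2→6, 3→10, 4→5, 5→7, 6→1, 7→9, 8→2, 9→0, 10→3

Verify φ preserves adjacency — for each edge of G1, its image is an edge of G2:
  (0,1) → (φ(0),φ(1)) = (4,8) ∈ E(G2) ✓
  (0,4) → (φ(0),φ(4)) = (4,5) ∈ E(G2) ✓
  (0,5) → (φ(0),φ(5)) = (4,7) ∈ E(G2) ✓
  (0,6) → (φ(0),φ(6)) = (1,4) ∈ E(G2) ✓
  (0,8) → (φ(0),φ(8)) = (2,4) ∈ E(G2) ✓
  (1,2) → (φ(1),φ(2)) = (6,8) ∈ E(G2) ✓
  (1,5) → (φ(1),φ(5)) = (7,8) ∈ E(G2) ✓
  (1,6) → (φ(1),φ(6)) = (1,8) ∈ E(G2) ✓
  (1,7) → (φ(1),φ(7)) = (8,9) ∈ E(G2) ✓
  (2,6) → (φ(2),φ(6)) = (1,6) ∈ E(G2) ✓
  (2,8) → (φ(2),φ(8)) = (2,6) ∈ E(G2) ✓
  (2,9) → (φ(2),φ(9)) = (0,6) ∈ E(G2) ✓
  (3,4) → (φ(3),φ(4)) = (5,10) ∈ E(G2) ✓
  (3,10) → (φ(3),φ(10)) = (3,10) ∈ E(G2) ✓
  (4,5) → (φ(4),φ(5)) = (5,7) ∈ E(G2) ✓
  (4,8) → (φ(4),φ(8)) = (2,5) ∈ E(G2) ✓
  (4,10) → (φ(4),φ(10)) = (3,5) ∈ E(G2) ✓
  (5,6) → (φ(5),φ(6)) = (1,7) ∈ E(G2) ✓
  (5,7) → (φ(5),φ(7)) = (7,9) ∈ E(G2) ✓
  (5,8) → (φ(5),φ(8)) = (2,7) ∈ E(G2) ✓
  (5,9) → (φ(5),φ(9)) = (0,7) ∈ E(G2) ✓
  (6,9) → (φ(6),φ(9)) = (0,1) ∈ E(G2) ✓
All 22 edges of G1 map to edges of G2, and |E(G1)| = |E(G2)| = 22, so φ is a bijection on edges as well as vertices. Hence G1 ≅ G2.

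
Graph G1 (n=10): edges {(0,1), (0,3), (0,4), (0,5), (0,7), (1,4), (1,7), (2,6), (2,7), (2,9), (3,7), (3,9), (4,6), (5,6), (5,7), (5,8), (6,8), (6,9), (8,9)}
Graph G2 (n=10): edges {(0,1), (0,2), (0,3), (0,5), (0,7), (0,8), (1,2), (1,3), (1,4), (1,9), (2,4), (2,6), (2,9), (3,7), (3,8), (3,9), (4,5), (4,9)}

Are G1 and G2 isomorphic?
No, not isomorphic

The graphs are NOT isomorphic.

Degrees in G1: deg(0)=5, deg(1)=3, deg(2)=3, deg(3)=3, deg(4)=3, deg(5)=4, deg(6)=5, deg(7)=5, deg(8)=3, deg(9)=4.
Sorted degree sequence of G1: [5, 5, 5, 4, 4, 3, 3, 3, 3, 3].
Degrees in G2: deg(0)=6, deg(1)=5, deg(2)=5, deg(3)=5, deg(4)=4, deg(5)=2, deg(6)=1, deg(7)=2, deg(8)=2, deg(9)=4.
Sorted degree sequence of G2: [6, 5, 5, 5, 4, 4, 2, 2, 2, 1].
The (sorted) degree sequence is an isomorphism invariant, so since G1 and G2 have different degree sequences they cannot be isomorphic.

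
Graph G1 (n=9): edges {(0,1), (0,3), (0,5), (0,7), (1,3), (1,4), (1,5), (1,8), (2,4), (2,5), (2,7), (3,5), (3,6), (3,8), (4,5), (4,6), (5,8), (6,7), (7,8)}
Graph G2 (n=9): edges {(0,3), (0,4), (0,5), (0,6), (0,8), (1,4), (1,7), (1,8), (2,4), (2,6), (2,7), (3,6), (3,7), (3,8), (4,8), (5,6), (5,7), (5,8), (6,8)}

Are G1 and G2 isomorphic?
Yes, isomorphic

The graphs are isomorphic.
One valid mapping φ: V(G1) → V(G2): 0→5, 1→0, 2→1, 3→6, 4→4, 5→8, 6→2, 7→7, 8→3

Verify φ preserves adjacency — for each edge of G1, its image is an edge of G2:
  (0,1) → (φ(0),φ(1)) = (0,5) ∈ E(G2) ✓
  (0,3) → (φ(0),φ(3)) = (5,6) ∈ E(G2) ✓
  (0,5) → (φ(0),φ(5)) = (5,8) ∈ E(G2) ✓
  (0,7) → (φ(0),φ(7)) = (5,7) ∈ E(G2) ✓
  (1,3) → (φ(1),φ(3)) = (0,6) ∈ E(G2) ✓
  (1,4) → (φ(1),φ(4)) = (0,4) ∈ E(G2) ✓
  (1,5) → (φ(1),φ(5)) = (0,8) ∈ E(G2) ✓
  (1,8) → (φ(1),φ(8)) = (0,3) ∈ E(G2) ✓
  (2,4) → (φ(2),φ(4)) = (1,4) ∈ E(G2) ✓
  (2,5) → (φ(2),φ(5)) = (1,8) ∈ E(G2) ✓
  (2,7) → (φ(2),φ(7)) = (1,7) ∈ E(G2) ✓
  (3,5) → (φ(3),φ(5)) = (6,8) ∈ E(G2) ✓
  (3,6) → (φ(3),φ(6)) = (2,6) ∈ E(G2) ✓
  (3,8) → (φ(3),φ(8)) = (3,6) ∈ E(G2) ✓
  (4,5) → (φ(4),φ(5)) = (4,8) ∈ E(G2) ✓
  (4,6) → (φ(4),φ(6)) = (2,4) ∈ E(G2) ✓
  (5,8) → (φ(5),φ(8)) = (3,8) ∈ E(G2) ✓
  (6,7) → (φ(6),φ(7)) = (2,7) ∈ E(G2) ✓
  (7,8) → (φ(7),φ(8)) = (3,7) ∈ E(G2) ✓
All 19 edges of G1 map to edges of G2, and |E(G1)| = |E(G2)| = 19, so φ is a bijection on edges as well as vertices. Hence G1 ≅ G2.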